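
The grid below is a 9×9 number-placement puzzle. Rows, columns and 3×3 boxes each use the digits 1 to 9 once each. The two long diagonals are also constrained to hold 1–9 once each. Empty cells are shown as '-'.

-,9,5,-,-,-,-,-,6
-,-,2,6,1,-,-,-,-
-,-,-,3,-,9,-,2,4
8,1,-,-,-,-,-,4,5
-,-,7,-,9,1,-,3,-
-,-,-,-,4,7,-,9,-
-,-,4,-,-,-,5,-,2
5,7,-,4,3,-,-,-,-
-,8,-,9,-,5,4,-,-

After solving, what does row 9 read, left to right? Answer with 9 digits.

r3c2 = 6: row 3 has {2,3,4,9}; col 2 has {1,7,8,9}; box has {2,5,9} → only 6 remains.
r4c4 = 2: row 4 has {1,4,5,8}; col 4 has {3,4,6,9}; box has {1,4,7,9}; main diagonal has {5,7,9} → only 2 remains.
r4c5 = 6: row 4 has {1,2,4,5,8}; col 5 has {1,3,4,9}; box has {1,2,4,7,9} → only 6 remains.
r4c6 = 3: row 4 has {1,2,4,5,6,8}; col 6 has {1,5,7,9}; box has {1,2,4,6,7,9}; anti-diagonal has {4,6,7,9} → only 3 remains.
r4c7 = 7: row 4 has {1,2,3,4,5,6,8}; col 7 has {4,5}; box has {3,4,5,9} → only 7 remains.
r5c9 = 8: row 5 has {1,3,7,9}; col 9 has {2,4,5,6}; box has {3,4,5,7,9} → only 8 remains.
r6c9 = 1: row 6 has {4,7,9}; col 9 has {2,4,5,6,8}; box has {3,4,5,7,8,9} → only 1 remains.
r7c2 = 3: row 7 has {2,4,5}; col 2 has {1,6,7,8,9}; box has {4,5,7,8} → only 3 remains.
r8c9 = 9: row 8 has {3,4,5,7}; col 9 has {1,2,4,5,6,8}; box has {2,4,5} → only 9 remains.
r9c9 = 3: row 9 has {4,5,8,9}; col 9 has {1,2,4,5,6,8,9}; box has {2,4,5,9}; main diagonal has {2,5,7,9} → only 3 remains.
r2c2 = 4: row 2 has {1,2,6}; col 2 has {1,3,6,7,8,9}; box has {2,5,6,9}; main diagonal has {2,3,5,7,9} → only 4 remains.
r2c6 = 8: row 2 has {1,2,4,6}; col 6 has {1,3,5,7,9}; box has {1,3,6,9} → only 8 remains.
r2c8 = 5: row 2 has {1,2,4,6,8}; col 8 has {2,3,4,9}; box has {2,4,6}; anti-diagonal has {3,4,6,7,9} → only 5 remains.
r2c9 = 7: row 2 has {1,2,4,5,6,8}; col 9 has {1,2,3,4,5,6,8,9}; box has {2,4,5,6} → only 7 remains.
r4c3 = 9: row 4 has {1,2,3,4,5,6,7,8}; col 3 has {2,4,5,7}; box has {1,7,8} → only 9 remains.
r5c4 = 5: row 5 has {1,3,7,8,9}; col 4 has {2,3,4,6,9}; box has {1,2,3,4,6,7,9} → only 5 remains.
r6c4 = 8: row 6 has {1,4,7,9}; col 4 has {2,3,4,5,6,9}; box has {1,2,3,4,5,6,7,9}; anti-diagonal has {3,4,5,6,7,9} → only 8 remains.
r7c6 = 6: row 7 has {2,3,4,5}; col 6 has {1,3,5,7,8,9}; box has {3,4,5,9} → only 6 remains.
r8c6 = 2: row 8 has {3,4,5,7,9}; col 6 has {1,3,5,6,7,8,9}; box has {3,4,5,6,9} → only 2 remains.
r9c5 = 7: row 9 has {3,4,5,8,9}; col 5 has {1,3,4,6,9}; box has {2,3,4,5,6,9} → only 7 remains.
r1c1 = 1: row 1 has {5,6,9}; col 1 has {5,8}; box has {2,4,5,6,9}; main diagonal has {2,3,4,5,7,9} → only 1 remains.
r1c4 = 7: row 1 has {1,5,6,9}; col 4 has {2,3,4,5,6,8,9}; box has {1,3,6,8,9} → only 7 remains.
r1c5 = 2: row 1 has {1,5,6,7,9}; col 5 has {1,3,4,6,7,9}; box has {1,3,6,7,8,9} → only 2 remains.
r1c6 = 4: row 1 has {1,2,5,6,7,9}; col 6 has {1,2,3,5,6,7,8,9}; box has {1,2,3,6,7,8,9} → only 4 remains.
r1c8 = 8: row 1 has {1,2,4,5,6,7,9}; col 8 has {2,3,4,5,9}; box has {2,4,5,6,7} → only 8 remains.
r2c1 = 3: row 2 has {1,2,4,5,6,7,8}; col 1 has {1,5,8}; box has {1,2,4,5,6,9} → only 3 remains.
r2c7 = 9: row 2 has {1,2,3,4,5,6,7,8}; col 7 has {4,5,7}; box has {2,4,5,6,7,8} → only 9 remains.
r3c1 = 7: row 3 has {2,3,4,6,9}; col 1 has {1,3,5,8}; box has {1,2,3,4,5,6,9} → only 7 remains.
r3c3 = 8: row 3 has {2,3,4,6,7,9}; col 3 has {2,4,5,7,9}; box has {1,2,3,4,5,6,7,9}; main diagonal has {1,2,3,4,5,7,9} → only 8 remains.
r3c5 = 5: row 3 has {2,3,4,6,7,8,9}; col 5 has {1,2,3,4,6,7,9}; box has {1,2,3,4,6,7,8,9} → only 5 remains.
r3c7 = 1: row 3 has {2,3,4,5,6,7,8,9}; col 7 has {4,5,7,9}; box has {2,4,5,6,7,8,9}; anti-diagonal has {3,4,5,6,7,8,9} → only 1 remains.
r5c2 = 2: row 5 has {1,3,5,7,8,9}; col 2 has {1,3,4,6,7,8,9}; box has {1,7,8,9} → only 2 remains.
r5c7 = 6: row 5 has {1,2,3,5,7,8,9}; col 7 has {1,4,5,7,9}; box has {1,3,4,5,7,8,9} → only 6 remains.
r6c1 = 6: row 6 has {1,4,7,8,9}; col 1 has {1,3,5,7,8}; box has {1,2,7,8,9} → only 6 remains.
r6c2 = 5: row 6 has {1,4,6,7,8,9}; col 2 has {1,2,3,4,6,7,8,9}; box has {1,2,6,7,8,9} → only 5 remains.
r6c3 = 3: row 6 has {1,4,5,6,7,8,9}; col 3 has {2,4,5,7,8,9}; box has {1,2,5,6,7,8,9} → only 3 remains.
r6c7 = 2: row 6 has {1,3,4,5,6,7,8,9}; col 7 has {1,4,5,6,7,9}; box has {1,3,4,5,6,7,8,9} → only 2 remains.
r7c1 = 9: row 7 has {2,3,4,5,6}; col 1 has {1,3,5,6,7,8}; box has {3,4,5,7,8} → only 9 remains.
r7c4 = 1: row 7 has {2,3,4,5,6,9}; col 4 has {2,3,4,5,6,7,8,9}; box has {2,3,4,5,6,7,9} → only 1 remains.
r7c5 = 8: row 7 has {1,2,3,4,5,6,9}; col 5 has {1,2,3,4,5,6,7,9}; box has {1,2,3,4,5,6,7,9} → only 8 remains.
r7c8 = 7: row 7 has {1,2,3,4,5,6,8,9}; col 8 has {2,3,4,5,8,9}; box has {2,3,4,5,9} → only 7 remains.
r8c7 = 8: row 8 has {2,3,4,5,7,9}; col 7 has {1,2,4,5,6,7,9}; box has {2,3,4,5,7,9} → only 8 remains.
r8c8 = 6: row 8 has {2,3,4,5,7,8,9}; col 8 has {2,3,4,5,7,8,9}; box has {2,3,4,5,7,8,9}; main diagonal has {1,2,3,4,5,7,8,9} → only 6 remains.
r9c1 = 2: row 9 has {3,4,5,7,8,9}; col 1 has {1,3,5,6,7,8,9}; box has {3,4,5,7,8,9}; anti-diagonal has {1,3,4,5,6,7,8,9} → only 2 remains.
r9c8 = 1: row 9 has {2,3,4,5,7,8,9}; col 8 has {2,3,4,5,6,7,8,9}; box has {2,3,4,5,6,7,8,9} → only 1 remains.
r1c7 = 3: row 1 has {1,2,4,5,6,7,8,9}; col 7 has {1,2,4,5,6,7,8,9}; box has {1,2,4,5,6,7,8,9} → only 3 remains.
r5c1 = 4: row 5 has {1,2,3,5,6,7,8,9}; col 1 has {1,2,3,5,6,7,8,9}; box has {1,2,3,5,6,7,8,9} → only 4 remains.
r8c3 = 1: row 8 has {2,3,4,5,6,7,8,9}; col 3 has {2,3,4,5,7,8,9}; box has {2,3,4,5,7,8,9} → only 1 remains.
r9c3 = 6: row 9 has {1,2,3,4,5,7,8,9}; col 3 has {1,2,3,4,5,7,8,9}; box has {1,2,3,4,5,7,8,9} → only 6 remains.

286975413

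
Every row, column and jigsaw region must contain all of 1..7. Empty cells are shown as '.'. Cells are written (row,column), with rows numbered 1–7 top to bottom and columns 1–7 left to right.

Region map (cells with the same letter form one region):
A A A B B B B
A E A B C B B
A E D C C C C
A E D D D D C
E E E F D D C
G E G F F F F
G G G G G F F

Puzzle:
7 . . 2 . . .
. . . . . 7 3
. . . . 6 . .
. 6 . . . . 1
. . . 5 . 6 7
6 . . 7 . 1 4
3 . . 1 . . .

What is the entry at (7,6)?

2

(7,6) = 2: row 7 has {1,3}; col 6 has {1,6,7}; region has {1,4,5,7} → only 2 remains.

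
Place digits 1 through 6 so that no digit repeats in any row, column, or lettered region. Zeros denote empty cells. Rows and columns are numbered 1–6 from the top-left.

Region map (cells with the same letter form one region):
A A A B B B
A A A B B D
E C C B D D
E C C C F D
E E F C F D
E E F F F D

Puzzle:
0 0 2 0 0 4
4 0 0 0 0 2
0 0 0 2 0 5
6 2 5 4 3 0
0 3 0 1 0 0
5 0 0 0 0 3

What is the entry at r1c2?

r3c1 = 1: row 3 has {2,5}; col 1 has {4,5,6}; region has {3,5,6} → only 1 remains.
r3c2 = 6: row 3 has {1,2,5}; col 2 has {2,3}; region has {1,2,4,5} → only 6 remains.
r3c3 = 3: row 3 has {1,2,5,6}; col 3 has {2,5}; region has {1,2,4,5,6} → only 3 remains.
r3c5 = 4: row 3 has {1,2,3,5,6}; col 5 has {3}; region has {2,3,5} → only 4 remains.
r4c6 = 1: row 4 has {2,3,4,5,6}; col 6 has {2,3,4,5}; region has {2,3,4,5} → only 1 remains.
r5c1 = 2: row 5 has {1,3}; col 1 has {1,4,5,6}; region has {1,3,5,6} → only 2 remains.
r5c6 = 6: row 5 has {1,2,3}; col 6 has {1,2,3,4,5}; region has {1,2,3,4,5} → only 6 remains.
r6c2 = 4: row 6 has {3,5}; col 2 has {2,3,6}; region has {1,2,3,5,6} → only 4 remains.
r6c4 = 6: row 6 has {3,4,5}; col 4 has {1,2,4}; region has {3} → only 6 remains.
r1c1 = 3: row 1 has {2,4}; col 1 has {1,2,4,5,6}; region has {2,4} → only 3 remains.
r1c4 = 5: row 1 has {2,3,4}; col 4 has {1,2,4,6}; region has {2,4} → only 5 remains.
r2c4 = 3: row 2 has {2,4}; col 4 has {1,2,4,5,6}; region has {2,4,5} → only 3 remains.
r5c3 = 4: row 5 has {1,2,3,6}; col 3 has {2,3,5}; region has {3,6} → only 4 remains.
r5c5 = 5: row 5 has {1,2,3,4,6}; col 5 has {3,4}; region has {3,4,6} → only 5 remains.
r6c3 = 1: row 6 has {3,4,5,6}; col 3 has {2,3,4,5}; region has {3,4,5,6} → only 1 remains.
r6c5 = 2: row 6 has {1,3,4,5,6}; col 5 has {3,4,5}; region has {1,3,4,5,6} → only 2 remains.
r1c2 = 1: row 1 has {2,3,4,5}; col 2 has {2,3,4,6}; region has {2,3,4} → only 1 remains.

1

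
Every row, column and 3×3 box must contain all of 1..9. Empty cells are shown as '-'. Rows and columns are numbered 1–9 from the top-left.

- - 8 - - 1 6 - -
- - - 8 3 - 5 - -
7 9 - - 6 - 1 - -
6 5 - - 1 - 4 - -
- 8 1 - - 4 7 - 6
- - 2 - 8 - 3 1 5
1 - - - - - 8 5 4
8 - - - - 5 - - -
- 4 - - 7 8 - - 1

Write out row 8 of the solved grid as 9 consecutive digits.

row 3, column 6 = 2: row 3 has {1,6,7,9}; col 6 has {1,4,5,8}; box has {1,3,6,8} → only 2 remains.
row 6, column 2 = 7: row 6 has {1,2,3,5,8}; col 2 has {4,5,8,9}; box has {1,2,5,6,8} → only 7 remains.
row 2, column 2 = 1: in row 2, 1 can only go here (every other open cell in that row sees a 1).
row 2, column 3 = 6: in row 2, 6 can only go here (every other open cell in that row sees a 6).
row 6, column 1 = 4: in row 6, 4 can only go here (every other open cell in that row sees a 4).
row 2, column 1 = 2: row 2 has {1,3,5,6,8}; col 1 has {1,4,6,7,8}; box has {1,6,7,8,9} → only 2 remains.
row 1, column 2 = 3: row 1 has {1,6,8}; col 2 has {1,4,5,7,8,9}; box has {1,2,6,7,8,9} → only 3 remains.
row 1, column 1 = 5: row 1 has {1,3,6,8}; col 1 has {1,2,4,6,7,8}; box has {1,2,3,6,7,8,9} → only 5 remains.
row 3, column 3 = 4: row 3 has {1,2,6,7,9}; col 3 has {1,2,6,8}; box has {1,2,3,5,6,7,8,9} → only 4 remains.
row 3, column 4 = 5: row 3 has {1,2,4,6,7,9}; col 4 has {8}; box has {1,2,3,6,8} → only 5 remains.
row 2, column 8 = 4: in row 2, 4 can only go here (every other open cell in that row sees a 4).
row 5, column 5 = 5: in row 5, 5 can only go here (every other open cell in that row sees a 5).
row 7, column 3 = 7: in row 7, 7 can only go here (every other open cell in that row sees a 7).
row 8, column 4 = 1: in row 8, 1 can only go here (every other open cell in that row sees a 1).
row 8, column 5 = 4: in row 8, 4 can only go here (every other open cell in that row sees a 4).
row 1, column 5 = 9: row 1 has {1,3,5,6,8}; col 5 has {1,3,4,5,6,7,8}; box has {1,2,3,5,6,8} → only 9 remains.
row 2, column 6 = 7: row 2 has {1,2,3,4,5,6,8}; col 6 has {1,2,4,5,8}; box has {1,2,3,5,6,8,9} → only 7 remains.
row 2, column 9 = 9: row 2 has {1,2,3,4,5,6,7,8}; col 9 has {1,4,5,6}; box has {1,4,5,6} → only 9 remains.
row 7, column 5 = 2: row 7 has {1,4,5,7,8}; col 5 has {1,3,4,5,6,7,8,9}; box has {1,4,5,7,8} → only 2 remains.
row 1, column 4 = 4: row 1 has {1,3,5,6,8,9}; col 4 has {1,5,8}; box has {1,2,3,5,6,7,8,9} → only 4 remains.
row 7, column 2 = 6: row 7 has {1,2,4,5,7,8}; col 2 has {1,3,4,5,7,8,9}; box has {1,4,7,8} → only 6 remains.
row 8, column 2 = 2: row 8 has {1,4,5,8}; col 2 has {1,3,4,5,6,7,8,9}; box has {1,4,6,7,8} → only 2 remains.
row 8, column 7 = 9: row 8 has {1,2,4,5,8}; col 7 has {1,3,4,5,6,7,8}; box has {1,4,5,8} → only 9 remains.
row 9, column 7 = 2: row 9 has {1,4,7,8}; col 7 has {1,3,4,5,6,7,8,9}; box has {1,4,5,8,9} → only 2 remains.
row 8, column 3 = 3: row 8 has {1,2,4,5,8,9}; col 3 has {1,2,4,6,7,8}; box has {1,2,4,6,7,8} → only 3 remains.
row 8, column 9 = 7: row 8 has {1,2,3,4,5,8,9}; col 9 has {1,4,5,6,9}; box has {1,2,4,5,8,9} → only 7 remains.
row 9, column 1 = 9: row 9 has {1,2,4,7,8}; col 1 has {1,2,4,5,6,7,8}; box has {1,2,3,4,6,7,8} → only 9 remains.
row 9, column 3 = 5: row 9 has {1,2,4,7,8,9}; col 3 has {1,2,3,4,6,7,8}; box has {1,2,3,4,6,7,8,9} → only 5 remains.
row 1, column 9 = 2: row 1 has {1,3,4,5,6,8,9}; col 9 has {1,4,5,6,7,9}; box has {1,4,5,6,9} → only 2 remains.
row 4, column 3 = 9: row 4 has {1,4,5,6}; col 3 has {1,2,3,4,5,6,7,8}; box has {1,2,4,5,6,7,8} → only 9 remains.
row 4, column 6 = 3: row 4 has {1,4,5,6,9}; col 6 has {1,2,4,5,7,8}; box has {1,4,5,8} → only 3 remains.
row 4, column 9 = 8: row 4 has {1,3,4,5,6,9}; col 9 has {1,2,4,5,6,7,9}; box has {1,3,4,5,6,7} → only 8 remains.
row 5, column 1 = 3: row 5 has {1,4,5,6,7,8}; col 1 has {1,2,4,5,6,7,8,9}; box has {1,2,4,5,6,7,8,9} → only 3 remains.
row 7, column 6 = 9: row 7 has {1,2,4,5,6,7,8}; col 6 has {1,2,3,4,5,7,8}; box has {1,2,4,5,7,8} → only 9 remains.
row 8, column 8 = 6: row 8 has {1,2,3,4,5,7,8,9}; col 8 has {1,4,5}; box has {1,2,4,5,7,8,9} → only 6 remains.

823145967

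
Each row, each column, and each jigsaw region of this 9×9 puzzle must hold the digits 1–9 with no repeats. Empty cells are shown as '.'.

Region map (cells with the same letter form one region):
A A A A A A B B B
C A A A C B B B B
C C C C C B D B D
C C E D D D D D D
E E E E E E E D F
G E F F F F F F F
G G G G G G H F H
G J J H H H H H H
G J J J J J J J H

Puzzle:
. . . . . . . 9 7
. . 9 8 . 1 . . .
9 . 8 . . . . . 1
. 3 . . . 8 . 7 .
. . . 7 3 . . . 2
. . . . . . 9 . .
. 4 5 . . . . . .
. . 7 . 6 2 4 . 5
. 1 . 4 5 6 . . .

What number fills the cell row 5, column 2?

8

row 1, column 7 = 8: in row 1, 8 can only go here (every other open cell in that row sees an 8).
row 9, column 1 = 7: in row 9, 7 can only go here (every other open cell in that row sees a 7).
row 9, column 9 = 9: in row 9, 9 can only go here (every other open cell in that row sees a 9).
row 7, column 7 = 7: in row 7, 7 can only go here (every other open cell in that row sees a 7).
row 8, column 2 = 9: in row 8, 9 can only go here (every other open cell in that row sees a 9).
row 5, column 6 = 9: in row 5, 9 can only go here (every other open cell in that row sees a 9).
row 7, column 6 = 3: row 7 has {4,5,7}; col 6 has {1,2,6,8,9}; region has {4,5,7} → only 3 remains.
row 7, column 9 = 8: row 7 has {3,4,5,7}; col 9 has {1,2,5,7,9}; region has {2,4,5,6,7,9} → only 8 remains.
row 8, column 1 = 8: in row 8, 8 can only go here (every other open cell in that row sees an 8).
row 5, column 2 = 8: in row 5, 8 can only go here (every other open cell in that row sees an 8).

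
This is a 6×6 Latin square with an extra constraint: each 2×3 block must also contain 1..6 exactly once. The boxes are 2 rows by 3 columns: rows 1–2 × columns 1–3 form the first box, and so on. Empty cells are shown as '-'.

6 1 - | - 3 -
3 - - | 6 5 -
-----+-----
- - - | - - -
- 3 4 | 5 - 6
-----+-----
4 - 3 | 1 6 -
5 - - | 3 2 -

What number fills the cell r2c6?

1

r2c3 = 2: row 2 has {3,5,6}; col 3 has {3,4}; box has {1,3,6} → only 2 remains.
r4c5 = 1: row 4 has {3,4,5,6}; col 5 has {2,3,5,6}; box has {5,6} → only 1 remains.
r5c2 = 2: row 5 has {1,3,4,6}; col 2 has {1,3}; box has {3,4,5} → only 2 remains.
r5c6 = 5: row 5 has {1,2,3,4,6}; col 6 has {6}; box has {1,2,3,6} → only 5 remains.
r6c2 = 6: row 6 has {2,3,5}; col 2 has {1,2,3}; box has {2,3,4,5} → only 6 remains.
r6c3 = 1: row 6 has {2,3,5,6}; col 3 has {2,3,4}; box has {2,3,4,5,6} → only 1 remains.
r6c6 = 4: row 6 has {1,2,3,5,6}; col 6 has {5,6}; box has {1,2,3,5,6} → only 4 remains.
r1c3 = 5: row 1 has {1,3,6}; col 3 has {1,2,3,4}; box has {1,2,3,6} → only 5 remains.
r1c6 = 2: row 1 has {1,3,5,6}; col 6 has {4,5,6}; box has {3,5,6} → only 2 remains.
r2c2 = 4: row 2 has {2,3,5,6}; col 2 has {1,2,3,6}; box has {1,2,3,5,6} → only 4 remains.
r2c6 = 1: row 2 has {2,3,4,5,6}; col 6 has {2,4,5,6}; box has {2,3,5,6} → only 1 remains.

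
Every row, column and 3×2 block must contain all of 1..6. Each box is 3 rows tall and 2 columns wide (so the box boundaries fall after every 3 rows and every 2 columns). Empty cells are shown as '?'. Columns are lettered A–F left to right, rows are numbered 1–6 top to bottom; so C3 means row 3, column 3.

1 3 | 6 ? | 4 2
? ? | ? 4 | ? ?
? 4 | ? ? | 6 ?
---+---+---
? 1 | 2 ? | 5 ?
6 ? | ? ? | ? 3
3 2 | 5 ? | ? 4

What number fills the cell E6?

D1 = 5 (sole candidate).
A4 = 4 (sole candidate).
F4 = 6 (sole candidate).
B5 = 5 (sole candidate).
D5 = 1 (sole candidate).
E5 = 2 (sole candidate).
D6 = 6 (sole candidate).
E6 = 1: row 6 has {2,3,4,5,6}; col 5 has {2,4,5,6}; box has {2,3,4,5,6} → only 1 remains.

1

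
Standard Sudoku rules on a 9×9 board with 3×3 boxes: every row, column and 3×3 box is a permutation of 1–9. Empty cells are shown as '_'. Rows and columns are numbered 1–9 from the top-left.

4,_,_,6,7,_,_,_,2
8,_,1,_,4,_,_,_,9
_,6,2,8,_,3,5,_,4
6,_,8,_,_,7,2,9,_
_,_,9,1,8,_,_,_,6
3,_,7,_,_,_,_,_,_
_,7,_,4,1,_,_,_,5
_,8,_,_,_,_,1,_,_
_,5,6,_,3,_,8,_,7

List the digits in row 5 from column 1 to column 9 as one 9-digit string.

R1C7 = 3 (sole candidate).
R2C2 = 3 (sole candidate).
R3C5 = 9 (sole candidate).
R4C5 = 5 (sole candidate).
R6C7 = 4 (sole candidate).
R7C3 = 3 (sole candidate).
R8C3 = 4 (sole candidate).
R8C9 = 3 (sole candidate).
R1C2 = 9 (sole candidate).
R1C3 = 5 (sole candidate).
R1C6 = 1 (sole candidate).
R1C8 = 8 (sole candidate).
R3C1 = 7 (sole candidate).
R3C8 = 1 (sole candidate).
R4C4 = 3 (sole candidate).
R4C9 = 1 (sole candidate).
R5C7 = 7: row 5 has {1,6,8,9}; col 7 has {1,2,3,4,5,8}; box has {1,2,4,6,9} → only 7 remains.
R6C8 = 5 (sole candidate).
R6C9 = 8 (sole candidate).
R2C7 = 6 (sole candidate).
R2C8 = 7 (sole candidate).
R4C2 = 4 (sole candidate).
R5C2 = 2: row 5 has {1,6,7,8,9}; col 2 has {3,4,5,6,7,8,9}; box has {3,4,6,7,8,9} → only 2 remains.
R5C6 = 4: row 5 has {1,2,6,7,8,9}; col 6 has {1,3,7}; box has {1,3,5,7,8} → only 4 remains.
R5C8 = 3: row 5 has {1,2,4,6,7,8,9}; col 8 has {1,5,7,8,9}; box has {1,2,4,5,6,7,8,9} → only 3 remains.
R6C2 = 1 (sole candidate).
R7C7 = 9 (sole candidate).
R5C1 = 5: row 5 has {1,2,3,4,6,7,8,9}; col 1 has {3,4,6,7,8}; box has {1,2,3,4,6,7,8,9} → only 5 remains.

529184736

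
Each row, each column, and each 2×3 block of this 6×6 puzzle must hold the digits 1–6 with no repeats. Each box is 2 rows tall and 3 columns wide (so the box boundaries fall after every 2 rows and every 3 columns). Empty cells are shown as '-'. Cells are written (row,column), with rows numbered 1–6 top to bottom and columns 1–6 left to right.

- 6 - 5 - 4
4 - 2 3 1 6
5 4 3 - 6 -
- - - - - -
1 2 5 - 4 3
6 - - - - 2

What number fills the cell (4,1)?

2

(1,1) = 3 (sole candidate).
(1,3) = 1 (sole candidate).
(1,5) = 2 (sole candidate).
(2,2) = 5 (sole candidate).
(3,6) = 1 (sole candidate).
(4,1) = 2: row 4 has {}; col 1 has {1,3,4,5,6}; box has {3,4,5} → only 2 remains.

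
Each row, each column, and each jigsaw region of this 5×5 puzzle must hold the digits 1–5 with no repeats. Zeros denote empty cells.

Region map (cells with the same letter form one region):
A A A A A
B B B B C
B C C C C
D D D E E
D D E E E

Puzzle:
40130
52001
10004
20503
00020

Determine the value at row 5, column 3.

4

row 1, column 2 = 5 (sole candidate).
row 1, column 5 = 2 (sole candidate).
row 2, column 4 = 4 (sole candidate).
row 3, column 2 = 3 (sole candidate).
row 3, column 3 = 2 (sole candidate).
row 3, column 4 = 5 (sole candidate).
row 4, column 4 = 1 (sole candidate).
row 5, column 1 = 3 (sole candidate).
row 5, column 3 = 4: row 5 has {2,3}; col 3 has {1,2,5}; region has {1,2,3} → only 4 remains.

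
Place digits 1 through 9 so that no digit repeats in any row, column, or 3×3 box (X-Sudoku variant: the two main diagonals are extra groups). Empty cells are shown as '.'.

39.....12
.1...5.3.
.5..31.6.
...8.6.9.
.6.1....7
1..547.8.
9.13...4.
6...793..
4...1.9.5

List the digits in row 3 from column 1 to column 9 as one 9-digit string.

R4C5 = 2: row 4 has {6,8,9}; col 5 has {1,3,4,7}; box has {1,4,5,6,7,8} → only 2 remains.
R5C5 = 9: row 5 has {1,6,7}; col 5 has {1,2,3,4,7}; box has {1,2,4,5,6,7,8}; main diagonal has {1,3,5,7,8}; anti-diagonal has {1,2,3,4,5,6} → only 9 remains.
R5C6 = 3: row 5 has {1,6,7,9}; col 6 has {1,5,6,7,9}; box has {1,2,4,5,6,7,8,9} → only 3 remains.
R8C2 = 8: row 8 has {3,6,7,9}; col 2 has {1,5,6,9}; box has {1,4,6,9}; anti-diagonal has {1,2,3,4,5,6,9} → only 8 remains.
R8C8 = 2: row 8 has {3,6,7,8,9}; col 8 has {1,3,4,6,8,9}; box has {3,4,5,9}; main diagonal has {1,3,5,7,8,9} → only 2 remains.
R8C9 = 1: row 8 has {2,3,6,7,8,9}; col 9 has {2,5,7}; box has {2,3,4,5,9} → only 1 remains.
R9C8 = 7: row 9 has {1,4,5,9}; col 8 has {1,2,3,4,6,8,9}; box has {1,2,3,4,5,9} → only 7 remains.
R3C3 = 4: row 3 has {1,3,5,6}; col 3 has {1}; box has {1,3,5,9}; main diagonal has {1,2,3,5,7,8,9} → only 4 remains.
R3C7 = 7: row 3 has {1,3,4,5,6}; col 7 has {3,9}; box has {1,2,3,6}; anti-diagonal has {1,2,3,4,5,6,8,9} → only 7 remains.
R5C8 = 5: row 5 has {1,3,6,7,9}; col 8 has {1,2,3,4,6,7,8,9}; box has {7,8,9} → only 5 remains.
R7C7 = 6: row 7 has {1,3,4,9}; col 7 has {3,7,9}; box has {1,2,3,4,5,7,9}; main diagonal has {1,2,3,4,5,7,8,9} → only 6 remains.
R7C9 = 8: row 7 has {1,3,4,6,9}; col 9 has {1,2,5,7}; box has {1,2,3,4,5,6,7,9} → only 8 remains.
R8C3 = 5: row 8 has {1,2,3,6,7,8,9}; col 3 has {1,4}; box has {1,4,6,8,9} → only 5 remains.
R8C4 = 4: row 8 has {1,2,3,5,6,7,8,9}; col 4 has {1,3,5,8}; box has {1,3,7,9} → only 4 remains.
R3C9 = 9: row 3 has {1,3,4,5,6,7}; col 9 has {1,2,5,7,8}; box has {1,2,3,6,7} → only 9 remains.
R6C7 = 2: row 6 has {1,4,5,7,8}; col 7 has {3,6,7,9}; box has {5,7,8,9} → only 2 remains.
R7C5 = 5: row 7 has {1,3,4,6,8,9}; col 5 has {1,2,3,4,7,9}; box has {1,3,4,7,9} → only 5 remains.
R7C6 = 2: row 7 has {1,3,4,5,6,8,9}; col 6 has {1,3,5,6,7,9}; box has {1,3,4,5,7,9} → only 2 remains.
R9C4 = 6: row 9 has {1,4,5,7,9}; col 4 has {1,3,4,5,8}; box has {1,2,3,4,5,7,9} → only 6 remains.
R9C6 = 8: row 9 has {1,4,5,6,7,9}; col 6 has {1,2,3,5,6,7,9}; box has {1,2,3,4,5,6,7,9} → only 8 remains.
R1C4 = 7: row 1 has {1,2,3,9}; col 4 has {1,3,4,5,6,8}; box has {1,3,5} → only 7 remains.
R1C6 = 4: row 1 has {1,2,3,7,9}; col 6 has {1,2,3,5,6,7,8,9}; box has {1,3,5,7} → only 4 remains.
R2C9 = 4: row 2 has {1,3,5}; col 9 has {1,2,5,7,8,9}; box has {1,2,3,6,7,9} → only 4 remains.
R3C4 = 2: row 3 has {1,3,4,5,6,7,9}; col 4 has {1,3,4,5,6,7,8}; box has {1,3,4,5,7} → only 2 remains.
R4C9 = 3: row 4 has {2,6,8,9}; col 9 has {1,2,4,5,7,8,9}; box has {2,5,7,8,9} → only 3 remains.
R5C7 = 4: row 5 has {1,3,5,6,7,9}; col 7 has {2,3,6,7,9}; box has {2,3,5,7,8,9} → only 4 remains.
R6C2 = 3: row 6 has {1,2,4,5,7,8}; col 2 has {1,5,6,8,9}; box has {1,6} → only 3 remains.
R6C3 = 9: row 6 has {1,2,3,4,5,7,8}; col 3 has {1,4,5}; box has {1,3,6} → only 9 remains.
R6C9 = 6: row 6 has {1,2,3,4,5,7,8,9}; col 9 has {1,2,3,4,5,7,8,9}; box has {2,3,4,5,7,8,9} → only 6 remains.
R7C2 = 7: row 7 has {1,2,3,4,5,6,8,9}; col 2 has {1,3,5,6,8,9}; box has {1,4,5,6,8,9} → only 7 remains.
R9C2 = 2: row 9 has {1,4,5,6,7,8,9}; col 2 has {1,3,5,6,7,8,9}; box has {1,4,5,6,7,8,9} → only 2 remains.
R9C3 = 3: row 9 has {1,2,4,5,6,7,8,9}; col 3 has {1,4,5,9}; box has {1,2,4,5,6,7,8,9} → only 3 remains.
R2C4 = 9: row 2 has {1,3,4,5}; col 4 has {1,2,3,4,5,6,7,8}; box has {1,2,3,4,5,7} → only 9 remains.
R2C7 = 8: row 2 has {1,3,4,5,9}; col 7 has {2,3,4,6,7,9}; box has {1,2,3,4,6,7,9} → only 8 remains.
R3C1 = 8: row 3 has {1,2,3,4,5,6,7,9}; col 1 has {1,3,4,6,9}; box has {1,3,4,5,9} → only 8 remains.

854231769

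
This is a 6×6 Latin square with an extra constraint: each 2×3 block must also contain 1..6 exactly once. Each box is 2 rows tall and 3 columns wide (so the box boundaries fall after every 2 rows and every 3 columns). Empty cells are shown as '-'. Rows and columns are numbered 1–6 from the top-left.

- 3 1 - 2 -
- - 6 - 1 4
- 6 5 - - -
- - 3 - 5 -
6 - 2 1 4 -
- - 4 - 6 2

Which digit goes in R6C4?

R3C5 = 3: row 3 has {5,6}; col 5 has {1,2,4,5,6}; box has {5} → only 3 remains.
R3C6 = 1: row 3 has {3,5,6}; col 6 has {2,4}; box has {3,5} → only 1 remains.
R4C6 = 6: row 4 has {3,5}; col 6 has {1,2,4}; box has {1,3,5} → only 6 remains.
R5C2 = 5: row 5 has {1,2,4,6}; col 2 has {3,6}; box has {2,4,6} → only 5 remains.
R5C6 = 3: row 5 has {1,2,4,5,6}; col 6 has {1,2,4,6}; box has {1,2,4,6} → only 3 remains.
R6C2 = 1: row 6 has {2,4,6}; col 2 has {3,5,6}; box has {2,4,5,6} → only 1 remains.
R6C4 = 5: row 6 has {1,2,4,6}; col 4 has {1}; box has {1,2,3,4,6} → only 5 remains.

5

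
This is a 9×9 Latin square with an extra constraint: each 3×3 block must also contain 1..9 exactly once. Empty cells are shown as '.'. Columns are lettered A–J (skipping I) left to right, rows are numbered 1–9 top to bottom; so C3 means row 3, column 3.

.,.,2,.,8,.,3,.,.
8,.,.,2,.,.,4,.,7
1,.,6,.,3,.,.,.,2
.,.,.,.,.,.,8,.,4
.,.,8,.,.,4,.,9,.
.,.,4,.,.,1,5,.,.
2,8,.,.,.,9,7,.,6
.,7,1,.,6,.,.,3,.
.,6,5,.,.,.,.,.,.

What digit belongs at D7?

G3 = 9: row 3 has {1,2,3,6}; col 7 has {3,4,5,7,8}; box has {2,3,4,7} → only 9 remains.
J6 = 3: row 6 has {1,4,5}; col 9 has {2,4,6,7}; box has {4,5,8,9} → only 3 remains.
C7 = 3: row 7 has {2,6,7,8,9}; col 3 has {1,2,4,5,6,8}; box has {1,2,5,6,7,8} → only 3 remains.
G8 = 2: row 8 has {1,3,6,7}; col 7 has {3,4,5,7,8,9}; box has {3,6,7} → only 2 remains.
G9 = 1: row 9 has {5,6}; col 7 has {2,3,4,5,7,8,9}; box has {2,3,6,7} → only 1 remains.
C2 = 9: row 2 has {2,4,7,8}; col 3 has {1,2,3,4,5,6,8}; box has {1,2,6,8} → only 9 remains.
C4 = 7: row 4 has {4,8}; col 3 has {1,2,3,4,5,6,8,9}; box has {4,8} → only 7 remains.
G5 = 6: row 5 has {4,8,9}; col 7 has {1,2,3,4,5,7,8,9}; box has {3,4,5,8,9} → only 6 remains.
J5 = 1: row 5 has {4,6,8,9}; col 9 has {2,3,4,6,7}; box has {3,4,5,6,8,9} → only 1 remains.
J1 = 5: row 1 has {2,3,8}; col 9 has {1,2,3,4,6,7}; box has {2,3,4,7,9} → only 5 remains.
H3 = 8: row 3 has {1,2,3,6,9}; col 8 has {3,9}; box has {2,3,4,5,7,9} → only 8 remains.
H4 = 2: row 4 has {4,7,8}; col 8 has {3,8,9}; box has {1,3,4,5,6,8,9} → only 2 remains.
H6 = 7: row 6 has {1,3,4,5}; col 8 has {2,3,8,9}; box has {1,2,3,4,5,6,8,9} → only 7 remains.
H9 = 4: row 9 has {1,5,6}; col 8 has {2,3,7,8,9}; box has {1,2,3,6,7} → only 4 remains.
B1 = 4: row 1 has {2,3,5,8}; col 2 has {6,7,8}; box has {1,2,6,8,9} → only 4 remains.
B3 = 5: row 3 has {1,2,3,6,8,9}; col 2 has {4,6,7,8}; box has {1,2,4,6,8,9} → only 5 remains.
F3 = 7: row 3 has {1,2,3,5,6,8,9}; col 6 has {1,4,9}; box has {2,3,8} → only 7 remains.
H7 = 5: row 7 has {2,3,6,7,8,9}; col 8 has {2,3,4,7,8,9}; box has {1,2,3,4,6,7} → only 5 remains.
A9 = 9: row 9 has {1,4,5,6}; col 1 has {1,2,8}; box has {1,2,3,5,6,7,8} → only 9 remains.
J9 = 8: row 9 has {1,4,5,6,9}; col 9 has {1,2,3,4,5,6,7}; box has {1,2,3,4,5,6,7} → only 8 remains.
A1 = 7: row 1 has {2,3,4,5,8}; col 1 has {1,2,8,9}; box has {1,2,4,5,6,8,9} → only 7 remains.
F1 = 6: row 1 has {2,3,4,5,7,8}; col 6 has {1,4,7,9}; box has {2,3,7,8} → only 6 remains.
H1 = 1: row 1 has {2,3,4,5,6,7,8}; col 8 has {2,3,4,5,7,8,9}; box has {2,3,4,5,7,8,9} → only 1 remains.
B2 = 3: row 2 has {2,4,7,8,9}; col 2 has {4,5,6,7,8}; box has {1,2,4,5,6,7,8,9} → only 3 remains.
F2 = 5: row 2 has {2,3,4,7,8,9}; col 6 has {1,4,6,7,9}; box has {2,3,6,7,8} → only 5 remains.
H2 = 6: row 2 has {2,3,4,5,7,8,9}; col 8 has {1,2,3,4,5,7,8,9}; box has {1,2,3,4,5,7,8,9} → only 6 remains.
D3 = 4: row 3 has {1,2,3,5,6,7,8,9}; col 4 has {2}; box has {2,3,5,6,7,8} → only 4 remains.
F4 = 3: row 4 has {2,4,7,8}; col 6 has {1,4,5,6,7,9}; box has {1,4} → only 3 remains.
B5 = 2: row 5 has {1,4,6,8,9}; col 2 has {3,4,5,6,7,8}; box has {4,7,8} → only 2 remains.
A6 = 6: row 6 has {1,3,4,5,7}; col 1 has {1,2,7,8,9}; box has {2,4,7,8} → only 6 remains.
B6 = 9: row 6 has {1,3,4,5,6,7}; col 2 has {2,3,4,5,6,7,8}; box has {2,4,6,7,8} → only 9 remains.
D6 = 8: row 6 has {1,3,4,5,6,7,9}; col 4 has {2,4}; box has {1,3,4} → only 8 remains.
E6 = 2: row 6 has {1,3,4,5,6,7,8,9}; col 5 has {3,6,8}; box has {1,3,4,8} → only 2 remains.
D7 = 1: row 7 has {2,3,5,6,7,8,9}; col 4 has {2,4,8}; box has {6,9} → only 1 remains.

1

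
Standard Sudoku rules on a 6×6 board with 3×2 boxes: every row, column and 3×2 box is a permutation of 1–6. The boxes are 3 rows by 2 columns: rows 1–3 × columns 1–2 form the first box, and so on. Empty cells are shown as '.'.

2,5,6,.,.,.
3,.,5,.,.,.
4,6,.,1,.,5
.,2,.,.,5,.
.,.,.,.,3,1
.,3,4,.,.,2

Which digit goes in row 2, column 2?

row 2, column 2 = 1: row 2 has {3,5}; col 2 has {2,3,5,6}; box has {2,3,4,5,6} → only 1 remains.

1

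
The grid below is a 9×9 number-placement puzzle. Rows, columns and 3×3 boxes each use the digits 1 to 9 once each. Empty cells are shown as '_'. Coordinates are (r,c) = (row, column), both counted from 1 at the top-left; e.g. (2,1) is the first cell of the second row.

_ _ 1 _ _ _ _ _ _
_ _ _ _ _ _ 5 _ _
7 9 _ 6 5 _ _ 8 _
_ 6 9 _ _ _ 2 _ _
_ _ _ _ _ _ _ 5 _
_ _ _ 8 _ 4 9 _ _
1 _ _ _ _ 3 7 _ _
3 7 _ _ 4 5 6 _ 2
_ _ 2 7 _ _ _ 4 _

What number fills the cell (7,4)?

2

(7,8) = 9 (sole candidate).
(8,3) = 8 (sole candidate).
(8,8) = 1 (sole candidate).
(9,2) = 5 (sole candidate).
(7,2) = 4 (sole candidate).
(7,3) = 6 (sole candidate).
(7,4) = 2: row 7 has {1,3,4,6,7,9}; col 4 has {6,7,8}; box has {3,4,5,7} → only 2 remains.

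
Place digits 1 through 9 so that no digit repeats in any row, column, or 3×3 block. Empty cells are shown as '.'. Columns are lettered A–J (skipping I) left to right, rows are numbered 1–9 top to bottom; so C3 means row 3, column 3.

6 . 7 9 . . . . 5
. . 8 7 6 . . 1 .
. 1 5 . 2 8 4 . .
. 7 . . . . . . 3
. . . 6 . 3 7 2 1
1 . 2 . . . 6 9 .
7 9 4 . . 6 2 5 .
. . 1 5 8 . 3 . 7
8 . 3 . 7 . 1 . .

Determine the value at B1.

2

G1 = 8 (sole candidate).
H1 = 3 (sole candidate).
G2 = 9 (sole candidate).
J2 = 2 (sole candidate).
D3 = 3 (sole candidate).
J3 = 6 (sole candidate).
G4 = 5 (sole candidate).
C5 = 9 (sole candidate).
D7 = 1 (sole candidate).
E7 = 3 (sole candidate).
J7 = 8 (sole candidate).
A8 = 2 (sole candidate).
B8 = 6 (sole candidate).
H8 = 4 (sole candidate).
B9 = 5 (sole candidate).
H9 = 6 (sole candidate).
J9 = 9 (sole candidate).
A3 = 9 (sole candidate).
H3 = 7 (sole candidate).
A4 = 4 (sole candidate).
C4 = 6 (sole candidate).
H4 = 8 (sole candidate).
A5 = 5 (sole candidate).
B5 = 8 (sole candidate).
E5 = 4 (sole candidate).
B6 = 3 (sole candidate).
D6 = 8 (sole candidate).
E6 = 5 (sole candidate).
F6 = 7 (sole candidate).
J6 = 4 (sole candidate).
F8 = 9 (sole candidate).
E1 = 1 (sole candidate).
F1 = 4 (sole candidate).
A2 = 3 (sole candidate).
B2 = 4 (sole candidate).
F2 = 5 (sole candidate).
D4 = 2 (sole candidate).
E4 = 9 (sole candidate).
F4 = 1 (sole candidate).
D9 = 4 (sole candidate).
F9 = 2 (sole candidate).
B1 = 2: row 1 has {1,3,4,5,6,7,8,9}; col 2 has {1,3,4,5,6,7,8,9}; box has {1,3,4,5,6,7,8,9} → only 2 remains.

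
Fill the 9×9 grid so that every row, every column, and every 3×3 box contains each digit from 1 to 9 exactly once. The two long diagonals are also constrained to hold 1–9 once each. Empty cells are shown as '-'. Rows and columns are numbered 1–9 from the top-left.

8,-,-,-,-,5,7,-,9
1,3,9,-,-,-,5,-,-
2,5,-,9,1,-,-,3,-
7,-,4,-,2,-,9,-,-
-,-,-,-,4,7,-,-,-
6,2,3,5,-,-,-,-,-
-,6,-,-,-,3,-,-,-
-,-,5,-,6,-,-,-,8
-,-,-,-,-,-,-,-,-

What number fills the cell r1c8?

r1c2 = 4: row 1 has {5,7,8,9}; col 2 has {2,3,5,6}; box has {1,2,3,5,8,9} → only 4 remains.
r1c3 = 6: row 1 has {4,5,7,8,9}; col 3 has {3,4,5,9}; box has {1,2,3,4,5,8,9} → only 6 remains.
r1c5 = 3: row 1 has {4,5,6,7,8,9}; col 5 has {1,2,4,6}; box has {1,5,9} → only 3 remains.
r3c3 = 7: row 3 has {1,2,3,5,9}; col 3 has {3,4,5,6,9}; box has {1,2,3,4,5,6,8,9}; main diagonal has {3,4,8} → only 7 remains.
r9c1 = 3: row 9 has {}; col 1 has {1,2,6,7,8}; box has {5,6}; anti-diagonal has {4,5,9} → only 3 remains.
r1c4 = 2: row 1 has {3,4,5,6,7,8,9}; col 4 has {5,9}; box has {1,3,5,9} → only 2 remains.
r1c8 = 1: row 1 has {2,3,4,5,6,7,8,9}; col 8 has {3}; box has {3,5,7,9} → only 1 remains.

1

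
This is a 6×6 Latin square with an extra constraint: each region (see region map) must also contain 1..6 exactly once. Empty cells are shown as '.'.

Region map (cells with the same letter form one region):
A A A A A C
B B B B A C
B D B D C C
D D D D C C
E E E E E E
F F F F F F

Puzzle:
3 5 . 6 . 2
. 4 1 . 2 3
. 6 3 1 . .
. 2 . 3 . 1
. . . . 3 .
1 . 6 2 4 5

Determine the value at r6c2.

r1c3 = 4: row 1 has {2,3,5,6}; col 3 has {1,3,6}; region has {2,3,5,6} → only 4 remains.
r1c5 = 1: row 1 has {2,3,4,5,6}; col 5 has {2,3,4}; region has {2,3,4,5,6} → only 1 remains.
r2c4 = 5: row 2 has {1,2,3,4}; col 4 has {1,2,3,6}; region has {1,3,4} → only 5 remains.
r3c1 = 2: row 3 has {1,3,6}; col 1 has {1,3}; region has {1,3,4,5} → only 2 remains.
r3c5 = 5: row 3 has {1,2,3,6}; col 5 has {1,2,3,4}; region has {1,2,3} → only 5 remains.
r3c6 = 4: row 3 has {1,2,3,5,6}; col 6 has {1,2,3,5}; region has {1,2,3,5} → only 4 remains.
r4c3 = 5: row 4 has {1,2,3}; col 3 has {1,3,4,6}; region has {1,2,3,6} → only 5 remains.
r4c5 = 6: row 4 has {1,2,3,5}; col 5 has {1,2,3,4,5}; region has {1,2,3,4,5} → only 6 remains.
r5c2 = 1: row 5 has {3}; col 2 has {2,4,5,6}; region has {3} → only 1 remains.
r5c3 = 2: row 5 has {1,3}; col 3 has {1,3,4,5,6}; region has {1,3} → only 2 remains.
r5c4 = 4: row 5 has {1,2,3}; col 4 has {1,2,3,5,6}; region has {1,2,3} → only 4 remains.
r5c6 = 6: row 5 has {1,2,3,4}; col 6 has {1,2,3,4,5}; region has {1,2,3,4} → only 6 remains.
r6c2 = 3: row 6 has {1,2,4,5,6}; col 2 has {1,2,4,5,6}; region has {1,2,4,5,6} → only 3 remains.

3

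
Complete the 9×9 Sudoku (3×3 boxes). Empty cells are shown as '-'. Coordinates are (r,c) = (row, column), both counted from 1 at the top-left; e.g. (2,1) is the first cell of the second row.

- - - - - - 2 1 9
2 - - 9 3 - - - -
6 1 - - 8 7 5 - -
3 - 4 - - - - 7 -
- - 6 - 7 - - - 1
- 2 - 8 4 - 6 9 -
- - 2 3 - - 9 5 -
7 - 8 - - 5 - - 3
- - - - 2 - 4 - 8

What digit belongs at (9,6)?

9

(3,9) = 4: row 3 has {1,5,6,7,8}; col 9 has {1,3,8,9}; box has {1,2,5,9} → only 4 remains.
(4,7) = 8: row 4 has {3,4,7}; col 7 has {2,4,5,6,9}; box has {1,6,7,9} → only 8 remains.
(5,7) = 3: row 5 has {1,6,7}; col 7 has {2,4,5,6,8,9}; box has {1,6,7,8,9} → only 3 remains.
(6,9) = 5: row 6 has {2,4,6,8,9}; col 9 has {1,3,4,8,9}; box has {1,3,6,7,8,9} → only 5 remains.
(8,7) = 1: row 8 has {3,5,7,8}; col 7 has {2,3,4,5,6,8,9}; box has {3,4,5,8,9} → only 1 remains.
(9,8) = 6: row 9 has {2,4,8}; col 8 has {1,5,7,9}; box has {1,3,4,5,8,9} → only 6 remains.
(2,7) = 7: row 2 has {2,3,9}; col 7 has {1,2,3,4,5,6,8,9}; box has {1,2,4,5,9} → only 7 remains.
(2,8) = 8: row 2 has {2,3,7,9}; col 8 has {1,5,6,7,9}; box has {1,2,4,5,7,9} → only 8 remains.
(2,9) = 6: row 2 has {2,3,7,8,9}; col 9 has {1,3,4,5,8,9}; box has {1,2,4,5,7,8,9} → only 6 remains.
(3,4) = 2: row 3 has {1,4,5,6,7,8}; col 4 has {3,8,9}; box has {3,7,8,9} → only 2 remains.
(3,8) = 3: row 3 has {1,2,4,5,6,7,8}; col 8 has {1,5,6,7,8,9}; box has {1,2,4,5,6,7,8,9} → only 3 remains.
(4,9) = 2: row 4 has {3,4,7,8}; col 9 has {1,3,4,5,6,8,9}; box has {1,3,5,6,7,8,9} → only 2 remains.
(5,4) = 5: row 5 has {1,3,6,7}; col 4 has {2,3,8,9}; box has {4,7,8} → only 5 remains.
(5,8) = 4: row 5 has {1,3,5,6,7}; col 8 has {1,3,5,6,7,8,9}; box has {1,2,3,5,6,7,8,9} → only 4 remains.
(6,1) = 1: row 6 has {2,4,5,6,8,9}; col 1 has {2,3,6,7}; box has {2,3,4,6} → only 1 remains.
(6,3) = 7: row 6 has {1,2,4,5,6,8,9}; col 3 has {2,4,6,8}; box has {1,2,3,4,6} → only 7 remains.
(6,6) = 3: row 6 has {1,2,4,5,6,7,8,9}; col 6 has {5,7}; box has {4,5,7,8} → only 3 remains.
(7,1) = 4: row 7 has {2,3,5,9}; col 1 has {1,2,3,6,7}; box has {2,7,8} → only 4 remains.
(7,2) = 6: row 7 has {2,3,4,5,9}; col 2 has {1,2}; box has {2,4,7,8} → only 6 remains.
(7,5) = 1: row 7 has {2,3,4,5,6,9}; col 5 has {2,3,4,7,8}; box has {2,3,5} → only 1 remains.
(7,6) = 8: row 7 has {1,2,3,4,5,6,9}; col 6 has {3,5,7}; box has {1,2,3,5} → only 8 remains.
(7,9) = 7: row 7 has {1,2,3,4,5,6,8,9}; col 9 has {1,2,3,4,5,6,8,9}; box has {1,3,4,5,6,8,9} → only 7 remains.
(8,2) = 9: row 8 has {1,3,5,7,8}; col 2 has {1,2,6}; box has {2,4,6,7,8} → only 9 remains.
(8,5) = 6: row 8 has {1,3,5,7,8,9}; col 5 has {1,2,3,4,7,8}; box has {1,2,3,5,8} → only 6 remains.
(8,8) = 2: row 8 has {1,3,5,6,7,8,9}; col 8 has {1,3,4,5,6,7,8,9}; box has {1,3,4,5,6,7,8,9} → only 2 remains.
(9,1) = 5: row 9 has {2,4,6,8}; col 1 has {1,2,3,4,6,7}; box has {2,4,6,7,8,9} → only 5 remains.
(9,2) = 3: row 9 has {2,4,5,6,8}; col 2 has {1,2,6,9}; box has {2,4,5,6,7,8,9} → only 3 remains.
(9,3) = 1: row 9 has {2,3,4,5,6,8}; col 3 has {2,4,6,7,8}; box has {2,3,4,5,6,7,8,9} → only 1 remains.
(9,4) = 7: row 9 has {1,2,3,4,5,6,8}; col 4 has {2,3,5,8,9}; box has {1,2,3,5,6,8} → only 7 remains.
(9,6) = 9: row 9 has {1,2,3,4,5,6,7,8}; col 6 has {3,5,7,8}; box has {1,2,3,5,6,7,8} → only 9 remains.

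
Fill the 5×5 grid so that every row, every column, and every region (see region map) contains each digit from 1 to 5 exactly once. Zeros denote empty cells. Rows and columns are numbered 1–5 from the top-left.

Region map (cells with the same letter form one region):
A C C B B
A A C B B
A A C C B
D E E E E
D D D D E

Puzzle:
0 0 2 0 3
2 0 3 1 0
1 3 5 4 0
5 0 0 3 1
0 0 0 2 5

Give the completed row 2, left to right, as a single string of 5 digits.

row 1, column 1 = 4: row 1 has {2,3}; col 1 has {1,2,5}; region has {1,2,3} → only 4 remains.
row 1, column 2 = 1: row 1 has {2,3,4}; col 2 has {3}; region has {2,3,4,5} → only 1 remains.
row 1, column 4 = 5: row 1 has {1,2,3,4}; col 4 has {1,2,3,4}; region has {1,3} → only 5 remains.
row 2, column 2 = 5: row 2 has {1,2,3}; col 2 has {1,3}; region has {1,2,3,4} → only 5 remains.
row 2, column 5 = 4: row 2 has {1,2,3,5}; col 5 has {1,3,5}; region has {1,3,5} → only 4 remains.

25314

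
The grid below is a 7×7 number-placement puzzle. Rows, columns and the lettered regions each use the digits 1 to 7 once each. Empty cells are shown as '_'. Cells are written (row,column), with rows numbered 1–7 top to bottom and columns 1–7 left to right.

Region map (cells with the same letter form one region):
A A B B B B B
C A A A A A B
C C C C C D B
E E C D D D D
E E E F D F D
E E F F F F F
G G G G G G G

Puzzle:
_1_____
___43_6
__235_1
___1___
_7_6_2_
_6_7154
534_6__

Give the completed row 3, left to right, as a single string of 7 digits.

(2,6) = 7: row 2 has {3,4,6}; col 6 has {2,5}; region has {1,3,4} → only 7 remains.
(3,2) = 4: row 3 has {1,2,3,5}; col 2 has {1,3,6,7}; region has {2,3,5} → only 4 remains.
(3,6) = 6: row 3 has {1,2,3,4,5}; col 6 has {2,5,7}; region has {1} → only 6 remains.
(5,5) = 4: row 5 has {2,6,7}; col 5 has {1,3,5,6}; region has {1,6} → only 4 remains.
(6,3) = 3: row 6 has {1,4,5,6,7}; col 3 has {2,4}; region has {1,2,4,5,6,7} → only 3 remains.
(7,4) = 2: row 7 has {3,4,5,6}; col 4 has {1,3,4,6,7}; region has {3,4,5,6} → only 2 remains.
(7,6) = 1: row 7 has {2,3,4,5,6}; col 6 has {2,5,6,7}; region has {2,3,4,5,6} → only 1 remains.
(7,7) = 7: row 7 has {1,2,3,4,5,6}; col 7 has {1,4,6}; region has {1,2,3,4,5,6} → only 7 remains.
(1,4) = 5: row 1 has {1}; col 4 has {1,2,3,4,6,7}; region has {1,6} → only 5 remains.
(2,1) = 1: row 2 has {3,4,6,7}; col 1 has {5}; region has {2,3,4,5} → only 1 remains.
(2,3) = 5: row 2 has {1,3,4,6,7}; col 3 has {2,3,4}; region has {1,3,4,7} → only 5 remains.
(3,1) = 7: row 3 has {1,2,3,4,5,6}; col 1 has {1,5}; region has {1,2,3,4,5} → only 7 remains.

7423561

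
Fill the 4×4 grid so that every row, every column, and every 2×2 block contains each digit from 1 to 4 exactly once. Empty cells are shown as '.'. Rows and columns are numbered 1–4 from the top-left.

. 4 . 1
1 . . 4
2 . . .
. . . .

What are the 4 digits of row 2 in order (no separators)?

R1C1 = 3: row 1 has {1,4}; col 1 has {1,2}; box has {1,4} → only 3 remains.
R1C3 = 2: row 1 has {1,3,4}; col 3 has {}; box has {1,4} → only 2 remains.
R2C2 = 2: row 2 has {1,4}; col 2 has {4}; box has {1,3,4} → only 2 remains.
R2C3 = 3: row 2 has {1,2,4}; col 3 has {2}; box has {1,2,4} → only 3 remains.

1234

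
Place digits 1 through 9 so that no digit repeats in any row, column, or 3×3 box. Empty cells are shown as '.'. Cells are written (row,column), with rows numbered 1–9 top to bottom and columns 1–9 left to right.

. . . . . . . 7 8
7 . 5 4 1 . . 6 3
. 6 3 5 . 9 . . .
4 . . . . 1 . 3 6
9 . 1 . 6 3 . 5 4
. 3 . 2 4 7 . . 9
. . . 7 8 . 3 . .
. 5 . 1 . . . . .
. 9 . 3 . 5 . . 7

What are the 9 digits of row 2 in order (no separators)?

725418963

(1,4) = 6: row 1 has {7,8}; col 4 has {1,2,3,4,5,7}; box has {1,4,5,9} → only 6 remains.
(1,6) = 2: row 1 has {6,7,8}; col 6 has {1,3,5,7,9}; box has {1,4,5,6,9} → only 2 remains.
(2,6) = 8: row 2 has {1,3,4,5,6,7}; col 6 has {1,2,3,5,7,9}; box has {1,2,4,5,6,9} → only 8 remains.
(3,5) = 7: row 3 has {3,5,6,9}; col 5 has {1,4,6,8}; box has {1,2,4,5,6,8,9} → only 7 remains.
(5,4) = 8: row 5 has {1,3,4,5,6,9}; col 4 has {1,2,3,4,5,6,7}; box has {1,2,3,4,6,7} → only 8 remains.
(8,9) = 2: row 8 has {1,5}; col 9 has {3,4,6,7,8,9}; box has {3,7} → only 2 remains.
(9,5) = 2: row 9 has {3,5,7,9}; col 5 has {1,4,6,7,8}; box has {1,3,5,7,8} → only 2 remains.
(1,1) = 1: row 1 has {2,6,7,8}; col 1 has {4,7,9}; box has {3,5,6,7} → only 1 remains.
(1,2) = 4: row 1 has {1,2,6,7,8}; col 2 has {3,5,6,9}; box has {1,3,5,6,7} → only 4 remains.
(1,3) = 9: row 1 has {1,2,4,6,7,8}; col 3 has {1,3,5}; box has {1,3,4,5,6,7} → only 9 remains.
(1,5) = 3: row 1 has {1,2,4,6,7,8,9}; col 5 has {1,2,4,6,7,8}; box has {1,2,4,5,6,7,8,9} → only 3 remains.
(1,7) = 5: row 1 has {1,2,3,4,6,7,8,9}; col 7 has {3}; box has {3,6,7,8} → only 5 remains.
(2,2) = 2: row 2 has {1,3,4,5,6,7,8}; col 2 has {3,4,5,6,9}; box has {1,3,4,5,6,7,9} → only 2 remains.
(2,7) = 9: row 2 has {1,2,3,4,5,6,7,8}; col 7 has {3,5}; box has {3,5,6,7,8} → only 9 remains.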